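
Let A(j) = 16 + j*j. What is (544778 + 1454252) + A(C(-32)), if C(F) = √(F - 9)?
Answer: 1999005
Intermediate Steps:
C(F) = √(-9 + F)
A(j) = 16 + j²
(544778 + 1454252) + A(C(-32)) = (544778 + 1454252) + (16 + (√(-9 - 32))²) = 1999030 + (16 + (√(-41))²) = 1999030 + (16 + (I*√41)²) = 1999030 + (16 - 41) = 1999030 - 25 = 1999005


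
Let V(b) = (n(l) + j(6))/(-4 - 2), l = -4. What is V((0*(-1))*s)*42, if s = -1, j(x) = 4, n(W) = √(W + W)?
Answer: -28 - 14*I*√2 ≈ -28.0 - 19.799*I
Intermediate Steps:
n(W) = √2*√W (n(W) = √(2*W) = √2*√W)
V(b) = -⅔ - I*√2/3 (V(b) = (√2*√(-4) + 4)/(-4 - 2) = (√2*(2*I) + 4)/(-6) = (2*I*√2 + 4)*(-⅙) = (4 + 2*I*√2)*(-⅙) = -⅔ - I*√2/3)
V((0*(-1))*s)*42 = (-⅔ - I*√2/3)*42 = -28 - 14*I*√2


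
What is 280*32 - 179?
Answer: 8781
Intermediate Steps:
280*32 - 179 = 8960 - 179 = 8781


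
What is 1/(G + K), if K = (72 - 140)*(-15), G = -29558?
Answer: -1/28538 ≈ -3.5041e-5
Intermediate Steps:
K = 1020 (K = -68*(-15) = 1020)
1/(G + K) = 1/(-29558 + 1020) = 1/(-28538) = -1/28538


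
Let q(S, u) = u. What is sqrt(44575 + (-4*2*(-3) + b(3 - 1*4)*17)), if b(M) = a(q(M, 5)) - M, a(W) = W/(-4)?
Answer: sqrt(178379)/2 ≈ 211.17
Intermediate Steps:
a(W) = -W/4 (a(W) = W*(-1/4) = -W/4)
b(M) = -5/4 - M (b(M) = -1/4*5 - M = -5/4 - M)
sqrt(44575 + (-4*2*(-3) + b(3 - 1*4)*17)) = sqrt(44575 + (-4*2*(-3) + (-5/4 - (3 - 1*4))*17)) = sqrt(44575 + (-8*(-3) + (-5/4 - (3 - 4))*17)) = sqrt(44575 + (24 + (-5/4 - 1*(-1))*17)) = sqrt(44575 + (24 + (-5/4 + 1)*17)) = sqrt(44575 + (24 - 1/4*17)) = sqrt(44575 + (24 - 17/4)) = sqrt(44575 + 79/4) = sqrt(178379/4) = sqrt(178379)/2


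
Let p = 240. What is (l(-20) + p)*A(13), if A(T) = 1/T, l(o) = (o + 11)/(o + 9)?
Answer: 2649/143 ≈ 18.524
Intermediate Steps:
l(o) = (11 + o)/(9 + o)
(l(-20) + p)*A(13) = ((11 - 20)/(9 - 20) + 240)/13 = (-9/(-11) + 240)*(1/13) = (-1/11*(-9) + 240)*(1/13) = (9/11 + 240)*(1/13) = (2649/11)*(1/13) = 2649/143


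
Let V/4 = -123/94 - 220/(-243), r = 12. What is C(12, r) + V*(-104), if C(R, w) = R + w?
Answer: 2189576/11421 ≈ 191.71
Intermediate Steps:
V = -18418/11421 (V = 4*(-123/94 - 220/(-243)) = 4*(-123*1/94 - 220*(-1/243)) = 4*(-123/94 + 220/243) = 4*(-9209/22842) = -18418/11421 ≈ -1.6126)
C(12, r) + V*(-104) = (12 + 12) - 18418/11421*(-104) = 24 + 1915472/11421 = 2189576/11421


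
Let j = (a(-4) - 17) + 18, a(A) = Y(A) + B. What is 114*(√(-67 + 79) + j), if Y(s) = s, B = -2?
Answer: -570 + 228*√3 ≈ -175.09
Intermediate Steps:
a(A) = -2 + A (a(A) = A - 2 = -2 + A)
j = -5 (j = ((-2 - 4) - 17) + 18 = (-6 - 17) + 18 = -23 + 18 = -5)
114*(√(-67 + 79) + j) = 114*(√(-67 + 79) - 5) = 114*(√12 - 5) = 114*(2*√3 - 5) = 114*(-5 + 2*√3) = -570 + 228*√3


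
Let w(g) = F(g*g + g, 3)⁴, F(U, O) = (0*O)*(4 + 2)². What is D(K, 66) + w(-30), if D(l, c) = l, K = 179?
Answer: 179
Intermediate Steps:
F(U, O) = 0 (F(U, O) = 0*6² = 0*36 = 0)
w(g) = 0 (w(g) = 0⁴ = 0)
D(K, 66) + w(-30) = 179 + 0 = 179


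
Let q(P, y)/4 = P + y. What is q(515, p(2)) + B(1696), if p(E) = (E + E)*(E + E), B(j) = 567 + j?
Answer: 4387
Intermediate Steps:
p(E) = 4*E² (p(E) = (2*E)*(2*E) = 4*E²)
q(P, y) = 4*P + 4*y (q(P, y) = 4*(P + y) = 4*P + 4*y)
q(515, p(2)) + B(1696) = (4*515 + 4*(4*2²)) + (567 + 1696) = (2060 + 4*(4*4)) + 2263 = (2060 + 4*16) + 2263 = (2060 + 64) + 2263 = 2124 + 2263 = 4387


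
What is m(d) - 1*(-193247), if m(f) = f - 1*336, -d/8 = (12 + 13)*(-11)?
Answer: 195111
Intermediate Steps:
d = 2200 (d = -8*(12 + 13)*(-11) = -200*(-11) = -8*(-275) = 2200)
m(f) = -336 + f (m(f) = f - 336 = -336 + f)
m(d) - 1*(-193247) = (-336 + 2200) - 1*(-193247) = 1864 + 193247 = 195111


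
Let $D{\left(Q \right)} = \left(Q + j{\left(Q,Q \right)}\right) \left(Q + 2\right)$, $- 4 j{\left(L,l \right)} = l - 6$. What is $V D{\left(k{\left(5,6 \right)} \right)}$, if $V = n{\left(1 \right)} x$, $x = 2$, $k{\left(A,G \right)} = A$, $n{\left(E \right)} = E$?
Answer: $\frac{147}{2} \approx 73.5$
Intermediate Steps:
$j{\left(L,l \right)} = \frac{3}{2} - \frac{l}{4}$ ($j{\left(L,l \right)} = - \frac{l - 6}{4} = - \frac{-6 + l}{4} = \frac{3}{2} - \frac{l}{4}$)
$D{\left(Q \right)} = \left(2 + Q\right) \left(\frac{3}{2} + \frac{3 Q}{4}\right)$ ($D{\left(Q \right)} = \left(Q - \left(- \frac{3}{2} + \frac{Q}{4}\right)\right) \left(Q + 2\right) = \left(\frac{3}{2} + \frac{3 Q}{4}\right) \left(2 + Q\right) = \left(2 + Q\right) \left(\frac{3}{2} + \frac{3 Q}{4}\right)$)
$V = 2$ ($V = 1 \cdot 2 = 2$)
$V D{\left(k{\left(5,6 \right)} \right)} = 2 \left(3 + 3 \cdot 5 + \frac{3 \cdot 5^{2}}{4}\right) = 2 \left(3 + 15 + \frac{3}{4} \cdot 25\right) = 2 \left(3 + 15 + \frac{75}{4}\right) = 2 \cdot \frac{147}{4} = \frac{147}{2}$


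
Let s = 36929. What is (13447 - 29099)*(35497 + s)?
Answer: -1133611752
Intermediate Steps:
(13447 - 29099)*(35497 + s) = (13447 - 29099)*(35497 + 36929) = -15652*72426 = -1133611752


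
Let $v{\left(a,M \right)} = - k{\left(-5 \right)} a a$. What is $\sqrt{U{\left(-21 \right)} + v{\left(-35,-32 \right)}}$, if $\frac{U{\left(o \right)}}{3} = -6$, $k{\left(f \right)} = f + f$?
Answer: $2 \sqrt{3058} \approx 110.6$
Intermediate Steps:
$k{\left(f \right)} = 2 f$
$U{\left(o \right)} = -18$ ($U{\left(o \right)} = 3 \left(-6\right) = -18$)
$v{\left(a,M \right)} = 10 a^{2}$ ($v{\left(a,M \right)} = - 2 \left(-5\right) a a = \left(-1\right) \left(-10\right) a a = 10 a a = 10 a^{2}$)
$\sqrt{U{\left(-21 \right)} + v{\left(-35,-32 \right)}} = \sqrt{-18 + 10 \left(-35\right)^{2}} = \sqrt{-18 + 10 \cdot 1225} = \sqrt{-18 + 12250} = \sqrt{12232} = 2 \sqrt{3058}$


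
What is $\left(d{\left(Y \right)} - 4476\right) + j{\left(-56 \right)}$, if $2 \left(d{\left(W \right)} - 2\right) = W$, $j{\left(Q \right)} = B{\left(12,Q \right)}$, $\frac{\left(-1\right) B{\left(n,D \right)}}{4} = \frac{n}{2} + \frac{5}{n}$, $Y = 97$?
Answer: $- \frac{26707}{6} \approx -4451.2$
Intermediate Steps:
$B{\left(n,D \right)} = - \frac{20}{n} - 2 n$ ($B{\left(n,D \right)} = - 4 \left(\frac{n}{2} + \frac{5}{n}\right) = - \frac{20}{n} - 2 n$)
$j{\left(Q \right)} = - \frac{77}{3}$ ($j{\left(Q \right)} = - \frac{20}{12} - 24 = \left(-20\right) \frac{1}{12} - 24 = - \frac{5}{3} - 24 = - \frac{77}{3}$)
$d{\left(W \right)} = 2 + \frac{W}{2}$
$\left(d{\left(Y \right)} - 4476\right) + j{\left(-56 \right)} = \left(\left(2 + \frac{1}{2} \cdot 97\right) - 4476\right) - \frac{77}{3} = \left(\left(2 + \frac{97}{2}\right) - 4476\right) - \frac{77}{3} = \left(\frac{101}{2} - 4476\right) - \frac{77}{3} = - \frac{8851}{2} - \frac{77}{3} = - \frac{26707}{6}$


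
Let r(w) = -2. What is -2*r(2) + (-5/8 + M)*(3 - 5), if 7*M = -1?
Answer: 155/28 ≈ 5.5357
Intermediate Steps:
M = -1/7 (M = (1/7)*(-1) = -1/7 ≈ -0.14286)
-2*r(2) + (-5/8 + M)*(3 - 5) = -2*(-2) + (-5/8 - 1/7)*(3 - 5) = 4 + (-5*1/8 - 1/7)*(-2) = 4 + (-5/8 - 1/7)*(-2) = 4 - 43/56*(-2) = 4 + 43/28 = 155/28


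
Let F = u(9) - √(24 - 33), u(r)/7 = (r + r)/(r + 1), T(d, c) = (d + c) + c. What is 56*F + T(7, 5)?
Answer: 3613/5 - 168*I ≈ 722.6 - 168.0*I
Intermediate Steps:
T(d, c) = d + 2*c (T(d, c) = (c + d) + c = d + 2*c)
u(r) = 14*r/(1 + r) (u(r) = 7*((r + r)/(r + 1)) = 7*((2*r)/(1 + r)) = 7*(2*r/(1 + r)) = 14*r/(1 + r))
F = 63/5 - 3*I (F = 14*9/(1 + 9) - √(24 - 33) = 14*9/10 - √(-9) = 14*9*(⅒) - 3*I = 63/5 - 3*I ≈ 12.6 - 3.0*I)
56*F + T(7, 5) = 56*(63/5 - 3*I) + (7 + 2*5) = (3528/5 - 168*I) + (7 + 10) = (3528/5 - 168*I) + 17 = 3613/5 - 168*I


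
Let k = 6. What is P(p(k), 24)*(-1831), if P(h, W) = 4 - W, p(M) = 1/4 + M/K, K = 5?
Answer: 36620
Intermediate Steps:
p(M) = ¼ + M/5 (p(M) = 1/4 + M/5 = 1*(¼) + M*(⅕) = ¼ + M/5)
P(p(k), 24)*(-1831) = (4 - 1*24)*(-1831) = (4 - 24)*(-1831) = -20*(-1831) = 36620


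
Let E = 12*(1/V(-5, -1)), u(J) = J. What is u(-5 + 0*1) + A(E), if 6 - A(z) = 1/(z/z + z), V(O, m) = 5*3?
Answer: 4/9 ≈ 0.44444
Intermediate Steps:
V(O, m) = 15
E = ⅘ (E = 12*(1/15) = ⅘ ≈ 0.80000)
A(z) = 6 - 1/(1 + z) (A(z) = 6 - 1/(z/z + z) = 6 - 1/(1 + z))
u(-5 + 0*1) + A(E) = (-5 + 0*1) + (5 + 6*(⅘))/(1 + ⅘) = (-5 + 0) + (5 + 24/5)/(9/5) = -5 + (5/9)*(49/5) = -5 + 49/9 = 4/9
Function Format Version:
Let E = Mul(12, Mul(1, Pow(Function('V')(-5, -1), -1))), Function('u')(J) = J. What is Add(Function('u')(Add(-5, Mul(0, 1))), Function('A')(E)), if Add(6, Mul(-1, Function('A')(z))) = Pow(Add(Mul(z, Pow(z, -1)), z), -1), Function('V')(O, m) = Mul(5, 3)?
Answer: Rational(4, 9) ≈ 0.44444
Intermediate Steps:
Function('V')(O, m) = 15
E = Rational(4, 5) (E = Mul(12, Mul(1, Pow(15, -1))) = Mul(12, Mul(1, Rational(1, 15))) = Mul(12, Rational(1, 15)) = Rational(4, 5) ≈ 0.80000)
Function('A')(z) = Add(6, Mul(-1, Pow(Add(1, z), -1))) (Function('A')(z) = Add(6, Mul(-1, Pow(Add(Mul(z, Pow(z, -1)), z), -1))) = Add(6, Mul(-1, Pow(Add(1, z), -1))))
Add(Function('u')(Add(-5, Mul(0, 1))), Function('A')(E)) = Add(Add(-5, Mul(0, 1)), Mul(Pow(Add(1, Rational(4, 5)), -1), Add(5, Mul(6, Rational(4, 5))))) = Add(Add(-5, 0), Mul(Pow(Rational(9, 5), -1), Add(5, Rational(24, 5)))) = Add(-5, Mul(Rational(5, 9), Rational(49, 5))) = Add(-5, Rational(49, 9)) = Rational(4, 9)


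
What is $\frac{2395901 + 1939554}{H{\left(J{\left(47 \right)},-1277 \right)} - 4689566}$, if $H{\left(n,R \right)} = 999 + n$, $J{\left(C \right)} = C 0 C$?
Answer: $- \frac{4335455}{4688567} \approx -0.92469$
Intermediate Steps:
$J{\left(C \right)} = 0$ ($J{\left(C \right)} = 0 C = 0$)
$\frac{2395901 + 1939554}{H{\left(J{\left(47 \right)},-1277 \right)} - 4689566} = \frac{2395901 + 1939554}{\left(999 + 0\right) - 4689566} = \frac{4335455}{999 - 4689566} = \frac{4335455}{-4688567} = 4335455 \left(- \frac{1}{4688567}\right) = - \frac{4335455}{4688567}$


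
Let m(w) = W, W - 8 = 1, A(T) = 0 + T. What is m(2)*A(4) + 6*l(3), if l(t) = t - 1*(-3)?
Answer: 72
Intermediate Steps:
A(T) = T
W = 9 (W = 8 + 1 = 9)
l(t) = 3 + t (l(t) = t + 3 = 3 + t)
m(w) = 9
m(2)*A(4) + 6*l(3) = 9*4 + 6*(3 + 3) = 36 + 6*6 = 36 + 36 = 72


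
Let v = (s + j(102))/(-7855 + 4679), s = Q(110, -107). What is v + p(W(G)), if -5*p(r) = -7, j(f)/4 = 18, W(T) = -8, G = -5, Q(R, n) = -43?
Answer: 22087/15880 ≈ 1.3909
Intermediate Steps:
s = -43
j(f) = 72 (j(f) = 4*18 = 72)
p(r) = 7/5 (p(r) = -⅕*(-7) = 7/5)
v = -29/3176 (v = (-43 + 72)/(-7855 + 4679) = 29/(-3176) = 29*(-1/3176) = -29/3176 ≈ -0.0091310)
v + p(W(G)) = -29/3176 + 7/5 = 22087/15880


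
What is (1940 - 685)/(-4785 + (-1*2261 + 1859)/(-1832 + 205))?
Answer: -2041885/7784793 ≈ -0.26229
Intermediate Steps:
(1940 - 685)/(-4785 + (-1*2261 + 1859)/(-1832 + 205)) = 1255/(-4785 + (-2261 + 1859)/(-1627)) = 1255/(-4785 - 402*(-1/1627)) = 1255/(-4785 + 402/1627) = 1255/(-7784793/1627) = 1255*(-1627/7784793) = -2041885/7784793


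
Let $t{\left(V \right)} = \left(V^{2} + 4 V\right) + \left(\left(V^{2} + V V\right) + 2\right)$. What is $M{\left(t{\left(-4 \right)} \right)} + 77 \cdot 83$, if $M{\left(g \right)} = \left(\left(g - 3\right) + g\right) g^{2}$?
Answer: $81531$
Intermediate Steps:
$t{\left(V \right)} = 2 + 3 V^{2} + 4 V$ ($t{\left(V \right)} = \left(V^{2} + 4 V\right) + \left(\left(V^{2} + V^{2}\right) + 2\right) = \left(V^{2} + 4 V\right) + \left(2 V^{2} + 2\right) = \left(V^{2} + 4 V\right) + \left(2 + 2 V^{2}\right) = 2 + 3 V^{2} + 4 V$)
$M{\left(g \right)} = g^{2} \left(-3 + 2 g\right)$ ($M{\left(g \right)} = \left(\left(-3 + g\right) + g\right) g^{2} = \left(-3 + 2 g\right) g^{2} = g^{2} \left(-3 + 2 g\right)$)
$M{\left(t{\left(-4 \right)} \right)} + 77 \cdot 83 = \left(2 + 3 \left(-4\right)^{2} + 4 \left(-4\right)\right)^{2} \left(-3 + 2 \left(2 + 3 \left(-4\right)^{2} + 4 \left(-4\right)\right)\right) + 77 \cdot 83 = \left(2 + 3 \cdot 16 - 16\right)^{2} \left(-3 + 2 \left(2 + 3 \cdot 16 - 16\right)\right) + 6391 = \left(2 + 48 - 16\right)^{2} \left(-3 + 2 \left(2 + 48 - 16\right)\right) + 6391 = 34^{2} \left(-3 + 2 \cdot 34\right) + 6391 = 1156 \left(-3 + 68\right) + 6391 = 1156 \cdot 65 + 6391 = 75140 + 6391 = 81531$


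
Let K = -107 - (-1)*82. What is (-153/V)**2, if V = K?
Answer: 23409/625 ≈ 37.454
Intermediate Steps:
K = -25 (K = -107 - 1*(-82) = -107 + 82 = -25)
V = -25
(-153/V)**2 = (-153/(-25))**2 = (-153*(-1/25))**2 = (153/25)**2 = 23409/625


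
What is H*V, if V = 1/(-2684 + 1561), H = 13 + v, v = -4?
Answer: -9/1123 ≈ -0.0080142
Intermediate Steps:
H = 9 (H = 13 - 4 = 9)
V = -1/1123 (V = 1/(-1123) = -1/1123 ≈ -0.00089047)
H*V = 9*(-1/1123) = -9/1123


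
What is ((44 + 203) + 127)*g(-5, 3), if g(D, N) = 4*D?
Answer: -7480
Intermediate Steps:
((44 + 203) + 127)*g(-5, 3) = ((44 + 203) + 127)*(4*(-5)) = (247 + 127)*(-20) = 374*(-20) = -7480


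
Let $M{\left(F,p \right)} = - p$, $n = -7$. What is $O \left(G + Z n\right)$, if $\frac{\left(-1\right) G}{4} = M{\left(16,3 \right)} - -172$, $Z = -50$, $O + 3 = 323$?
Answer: $-104320$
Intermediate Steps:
$O = 320$ ($O = -3 + 323 = 320$)
$G = -676$ ($G = - 4 \left(\left(-1\right) 3 - -172\right) = - 4 \left(-3 + 172\right) = \left(-4\right) 169 = -676$)
$O \left(G + Z n\right) = 320 \left(-676 - -350\right) = 320 \left(-676 + 350\right) = 320 \left(-326\right) = -104320$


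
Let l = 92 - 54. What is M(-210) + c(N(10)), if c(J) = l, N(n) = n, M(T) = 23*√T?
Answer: 38 + 23*I*√210 ≈ 38.0 + 333.3*I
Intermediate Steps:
l = 38
c(J) = 38
M(-210) + c(N(10)) = 23*√(-210) + 38 = 23*(I*√210) + 38 = 23*I*√210 + 38 = 38 + 23*I*√210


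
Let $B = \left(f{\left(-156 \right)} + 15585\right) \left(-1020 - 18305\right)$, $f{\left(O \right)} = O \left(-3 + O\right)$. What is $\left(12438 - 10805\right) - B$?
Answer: $780519058$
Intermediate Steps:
$B = -780517425$ ($B = \left(- 156 \left(-3 - 156\right) + 15585\right) \left(-1020 - 18305\right) = \left(\left(-156\right) \left(-159\right) + 15585\right) \left(-19325\right) = \left(24804 + 15585\right) \left(-19325\right) = 40389 \left(-19325\right) = -780517425$)
$\left(12438 - 10805\right) - B = \left(12438 - 10805\right) - -780517425 = \left(12438 - 10805\right) + 780517425 = 1633 + 780517425 = 780519058$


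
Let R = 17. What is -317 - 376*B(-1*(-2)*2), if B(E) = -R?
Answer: 6075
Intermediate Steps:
B(E) = -17 (B(E) = -1*17 = -17)
-317 - 376*B(-1*(-2)*2) = -317 - 376*(-17) = -317 + 6392 = 6075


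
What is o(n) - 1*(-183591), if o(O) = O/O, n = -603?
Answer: 183592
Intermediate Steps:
o(O) = 1
o(n) - 1*(-183591) = 1 - 1*(-183591) = 1 + 183591 = 183592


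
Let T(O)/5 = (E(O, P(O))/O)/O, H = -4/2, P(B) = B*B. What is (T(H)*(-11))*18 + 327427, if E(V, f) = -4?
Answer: 328417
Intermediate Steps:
P(B) = B²
H = -2 (H = -4*½ = -2)
T(O) = -20/O² (T(O) = 5*((-4/O)/O) = 5*(-4/O²) = -20/O²)
(T(H)*(-11))*18 + 327427 = (-20/(-2)²*(-11))*18 + 327427 = (-20*¼*(-11))*18 + 327427 = -5*(-11)*18 + 327427 = 55*18 + 327427 = 990 + 327427 = 328417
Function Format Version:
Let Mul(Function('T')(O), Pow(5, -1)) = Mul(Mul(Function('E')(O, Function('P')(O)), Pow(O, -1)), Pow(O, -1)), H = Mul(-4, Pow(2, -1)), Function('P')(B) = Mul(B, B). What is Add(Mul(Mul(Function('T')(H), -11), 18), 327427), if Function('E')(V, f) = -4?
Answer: 328417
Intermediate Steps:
Function('P')(B) = Pow(B, 2)
H = -2 (H = Mul(-4, Rational(1, 2)) = -2)
Function('T')(O) = Mul(-20, Pow(O, -2)) (Function('T')(O) = Mul(5, Mul(Mul(-4, Pow(O, -1)), Pow(O, -1))) = Mul(5, Mul(-4, Pow(O, -2))) = Mul(-20, Pow(O, -2)))
Add(Mul(Mul(Function('T')(H), -11), 18), 327427) = Add(Mul(Mul(Mul(-20, Pow(-2, -2)), -11), 18), 327427) = Add(Mul(Mul(Mul(-20, Rational(1, 4)), -11), 18), 327427) = Add(Mul(Mul(-5, -11), 18), 327427) = Add(Mul(55, 18), 327427) = Add(990, 327427) = 328417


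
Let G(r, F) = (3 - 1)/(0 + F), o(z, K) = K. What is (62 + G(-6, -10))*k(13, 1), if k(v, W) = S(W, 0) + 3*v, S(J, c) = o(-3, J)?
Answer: 2472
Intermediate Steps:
S(J, c) = J
k(v, W) = W + 3*v
G(r, F) = 2/F
(62 + G(-6, -10))*k(13, 1) = (62 + 2/(-10))*(1 + 3*13) = (62 + 2*(-⅒))*(1 + 39) = (62 - ⅕)*40 = (309/5)*40 = 2472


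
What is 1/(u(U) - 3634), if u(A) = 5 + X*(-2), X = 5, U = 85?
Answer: -1/3639 ≈ -0.00027480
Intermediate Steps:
u(A) = -5 (u(A) = 5 + 5*(-2) = 5 - 10 = -5)
1/(u(U) - 3634) = 1/(-5 - 3634) = 1/(-3639) = -1/3639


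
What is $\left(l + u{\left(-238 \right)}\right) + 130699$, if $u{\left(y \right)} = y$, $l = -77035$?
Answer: $53426$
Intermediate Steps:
$\left(l + u{\left(-238 \right)}\right) + 130699 = \left(-77035 - 238\right) + 130699 = -77273 + 130699 = 53426$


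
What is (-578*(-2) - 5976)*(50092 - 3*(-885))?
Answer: -254240540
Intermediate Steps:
(-578*(-2) - 5976)*(50092 - 3*(-885)) = (1156 - 5976)*(50092 + 2655) = -4820*52747 = -254240540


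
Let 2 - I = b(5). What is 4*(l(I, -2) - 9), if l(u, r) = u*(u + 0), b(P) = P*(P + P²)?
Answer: 87580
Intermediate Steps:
I = -148 (I = 2 - 5²*(1 + 5) = 2 - 25*6 = 2 - 1*150 = 2 - 150 = -148)
l(u, r) = u² (l(u, r) = u*u = u²)
4*(l(I, -2) - 9) = 4*((-148)² - 9) = 4*(21904 - 9) = 4*21895 = 87580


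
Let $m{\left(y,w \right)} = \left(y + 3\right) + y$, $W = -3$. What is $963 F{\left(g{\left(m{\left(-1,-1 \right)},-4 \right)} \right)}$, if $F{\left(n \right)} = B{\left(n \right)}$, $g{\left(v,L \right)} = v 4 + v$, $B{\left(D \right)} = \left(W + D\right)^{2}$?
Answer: $3852$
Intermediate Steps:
$m{\left(y,w \right)} = 3 + 2 y$ ($m{\left(y,w \right)} = \left(3 + y\right) + y = 3 + 2 y$)
$B{\left(D \right)} = \left(-3 + D\right)^{2}$
$g{\left(v,L \right)} = 5 v$ ($g{\left(v,L \right)} = 4 v + v = 5 v$)
$F{\left(n \right)} = \left(-3 + n\right)^{2}$
$963 F{\left(g{\left(m{\left(-1,-1 \right)},-4 \right)} \right)} = 963 \left(-3 + 5 \left(3 + 2 \left(-1\right)\right)\right)^{2} = 963 \left(-3 + 5 \left(3 - 2\right)\right)^{2} = 963 \left(-3 + 5 \cdot 1\right)^{2} = 963 \left(-3 + 5\right)^{2} = 963 \cdot 2^{2} = 963 \cdot 4 = 3852$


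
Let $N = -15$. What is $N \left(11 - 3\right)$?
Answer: $-120$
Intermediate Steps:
$N \left(11 - 3\right) = - 15 \left(11 - 3\right) = \left(-15\right) 8 = -120$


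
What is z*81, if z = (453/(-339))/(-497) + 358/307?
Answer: 1632311595/17241427 ≈ 94.674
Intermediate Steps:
z = 20151995/17241427 (z = (453*(-1/339))*(-1/497) + 358*(1/307) = -151/113*(-1/497) + 358/307 = 151/56161 + 358/307 = 20151995/17241427 ≈ 1.1688)
z*81 = (20151995/17241427)*81 = 1632311595/17241427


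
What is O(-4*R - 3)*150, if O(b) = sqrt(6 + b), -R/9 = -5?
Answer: 150*I*sqrt(177) ≈ 1995.6*I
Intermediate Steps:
R = 45 (R = -9*(-5) = 45)
O(-4*R - 3)*150 = sqrt(6 + (-4*45 - 3))*150 = sqrt(6 + (-180 - 3))*150 = sqrt(6 - 183)*150 = sqrt(-177)*150 = (I*sqrt(177))*150 = 150*I*sqrt(177)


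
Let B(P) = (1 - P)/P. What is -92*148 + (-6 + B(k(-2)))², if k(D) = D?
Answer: -54239/4 ≈ -13560.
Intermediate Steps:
B(P) = (1 - P)/P
-92*148 + (-6 + B(k(-2)))² = -92*148 + (-6 + (1 - 1*(-2))/(-2))² = -13616 + (-6 - (1 + 2)/2)² = -13616 + (-6 - ½*3)² = -13616 + (-6 - 3/2)² = -13616 + (-15/2)² = -13616 + 225/4 = -54239/4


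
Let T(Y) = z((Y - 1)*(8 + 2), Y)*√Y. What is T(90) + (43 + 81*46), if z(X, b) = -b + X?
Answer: 3769 + 2400*√10 ≈ 11358.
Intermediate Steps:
z(X, b) = X - b
T(Y) = √Y*(-10 + 9*Y) (T(Y) = ((Y - 1)*(8 + 2) - Y)*√Y = ((-1 + Y)*10 - Y)*√Y = ((-10 + 10*Y) - Y)*√Y = (-10 + 9*Y)*√Y = √Y*(-10 + 9*Y))
T(90) + (43 + 81*46) = √90*(-10 + 9*90) + (43 + 81*46) = (3*√10)*(-10 + 810) + (43 + 3726) = (3*√10)*800 + 3769 = 2400*√10 + 3769 = 3769 + 2400*√10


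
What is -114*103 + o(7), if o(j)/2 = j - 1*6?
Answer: -11740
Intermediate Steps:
o(j) = -12 + 2*j (o(j) = 2*(j - 1*6) = 2*(j - 6) = 2*(-6 + j) = -12 + 2*j)
-114*103 + o(7) = -114*103 + (-12 + 2*7) = -11742 + (-12 + 14) = -11742 + 2 = -11740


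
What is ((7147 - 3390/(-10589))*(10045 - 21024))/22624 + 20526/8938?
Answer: -3710937837277955/1070618380384 ≈ -3466.2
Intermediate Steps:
((7147 - 3390/(-10589))*(10045 - 21024))/22624 + 20526/8938 = ((7147 - 3390*(-1/10589))*(-10979))*(1/22624) + 20526*(1/8938) = ((7147 + 3390/10589)*(-10979))*(1/22624) + 10263/4469 = ((75682973/10589)*(-10979))*(1/22624) + 10263/4469 = -830923360567/10589*1/22624 + 10263/4469 = -830923360567/239565536 + 10263/4469 = -3710937837277955/1070618380384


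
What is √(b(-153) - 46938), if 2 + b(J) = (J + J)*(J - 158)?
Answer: √48226 ≈ 219.60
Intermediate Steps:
b(J) = -2 + 2*J*(-158 + J) (b(J) = -2 + (J + J)*(J - 158) = -2 + (2*J)*(-158 + J) = -2 + 2*J*(-158 + J))
√(b(-153) - 46938) = √((-2 - 316*(-153) + 2*(-153)²) - 46938) = √((-2 + 48348 + 2*23409) - 46938) = √((-2 + 48348 + 46818) - 46938) = √(95164 - 46938) = √48226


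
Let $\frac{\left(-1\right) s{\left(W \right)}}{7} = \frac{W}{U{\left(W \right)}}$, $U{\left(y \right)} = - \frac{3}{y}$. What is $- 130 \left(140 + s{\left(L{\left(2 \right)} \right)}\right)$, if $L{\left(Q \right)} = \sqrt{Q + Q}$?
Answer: $- \frac{58240}{3} \approx -19413.0$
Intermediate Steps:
$L{\left(Q \right)} = \sqrt{2} \sqrt{Q}$ ($L{\left(Q \right)} = \sqrt{2 Q} = \sqrt{2} \sqrt{Q}$)
$s{\left(W \right)} = \frac{7 W^{2}}{3}$ ($s{\left(W \right)} = - 7 \frac{W}{\left(-3\right) \frac{1}{W}} = - 7 W \left(- \frac{W}{3}\right) = - 7 \left(- \frac{W^{2}}{3}\right) = \frac{7 W^{2}}{3}$)
$- 130 \left(140 + s{\left(L{\left(2 \right)} \right)}\right) = - 130 \left(140 + \frac{7 \left(\sqrt{2} \sqrt{2}\right)^{2}}{3}\right) = - 130 \left(140 + \frac{7 \cdot 2^{2}}{3}\right) = - 130 \left(140 + \frac{7}{3} \cdot 4\right) = - 130 \left(140 + \frac{28}{3}\right) = \left(-130\right) \frac{448}{3} = - \frac{58240}{3}$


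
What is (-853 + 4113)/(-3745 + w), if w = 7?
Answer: -1630/1869 ≈ -0.87212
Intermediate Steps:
(-853 + 4113)/(-3745 + w) = (-853 + 4113)/(-3745 + 7) = 3260/(-3738) = 3260*(-1/3738) = -1630/1869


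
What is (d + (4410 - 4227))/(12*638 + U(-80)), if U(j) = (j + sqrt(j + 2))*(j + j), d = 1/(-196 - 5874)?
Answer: 2840338613/319012443440 + 1110809*I*sqrt(78)/15950622172 ≈ 0.0089035 + 0.00061505*I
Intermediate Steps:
d = -1/6070 (d = 1/(-6070) = -1/6070 ≈ -0.00016474)
U(j) = 2*j*(j + sqrt(2 + j)) (U(j) = (j + sqrt(2 + j))*(2*j) = 2*j*(j + sqrt(2 + j)))
(d + (4410 - 4227))/(12*638 + U(-80)) = (-1/6070 + (4410 - 4227))/(12*638 + 2*(-80)*(-80 + sqrt(2 - 80))) = (-1/6070 + 183)/(7656 + 2*(-80)*(-80 + sqrt(-78))) = 1110809/(6070*(7656 + 2*(-80)*(-80 + I*sqrt(78)))) = 1110809/(6070*(7656 + (12800 - 160*I*sqrt(78)))) = 1110809/(6070*(20456 - 160*I*sqrt(78)))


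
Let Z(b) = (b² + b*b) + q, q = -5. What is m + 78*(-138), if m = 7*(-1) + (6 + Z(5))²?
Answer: -8170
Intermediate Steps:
Z(b) = -5 + 2*b² (Z(b) = (b² + b*b) - 5 = (b² + b²) - 5 = 2*b² - 5 = -5 + 2*b²)
m = 2594 (m = 7*(-1) + (6 + (-5 + 2*5²))² = -7 + (6 + (-5 + 2*25))² = -7 + (6 + (-5 + 50))² = -7 + (6 + 45)² = -7 + 51² = -7 + 2601 = 2594)
m + 78*(-138) = 2594 + 78*(-138) = 2594 - 10764 = -8170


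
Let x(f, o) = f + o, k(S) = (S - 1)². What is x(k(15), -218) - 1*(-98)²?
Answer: -9626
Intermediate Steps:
k(S) = (-1 + S)²
x(k(15), -218) - 1*(-98)² = ((-1 + 15)² - 218) - 1*(-98)² = (14² - 218) - 1*9604 = (196 - 218) - 9604 = -22 - 9604 = -9626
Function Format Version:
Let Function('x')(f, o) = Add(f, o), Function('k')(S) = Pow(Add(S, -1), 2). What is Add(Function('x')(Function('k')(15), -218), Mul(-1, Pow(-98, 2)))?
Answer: -9626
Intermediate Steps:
Function('k')(S) = Pow(Add(-1, S), 2)
Add(Function('x')(Function('k')(15), -218), Mul(-1, Pow(-98, 2))) = Add(Add(Pow(Add(-1, 15), 2), -218), Mul(-1, Pow(-98, 2))) = Add(Add(Pow(14, 2), -218), Mul(-1, 9604)) = Add(Add(196, -218), -9604) = Add(-22, -9604) = -9626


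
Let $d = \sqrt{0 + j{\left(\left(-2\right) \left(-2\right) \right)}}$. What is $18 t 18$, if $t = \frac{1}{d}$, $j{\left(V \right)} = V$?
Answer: $162$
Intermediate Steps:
$d = 2$ ($d = \sqrt{0 - -4} = \sqrt{0 + 4} = \sqrt{4} = 2$)
$t = \frac{1}{2} \approx 0.5$
$18 t 18 = 18 \cdot \frac{1}{2} \cdot 18 = 9 \cdot 18 = 162$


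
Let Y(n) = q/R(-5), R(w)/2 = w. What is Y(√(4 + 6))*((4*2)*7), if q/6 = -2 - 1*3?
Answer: 168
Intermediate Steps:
R(w) = 2*w
q = -30 (q = 6*(-2 - 1*3) = 6*(-2 - 3) = 6*(-5) = -30)
Y(n) = 3 (Y(n) = -30/(2*(-5)) = -30/(-10) = -30*(-⅒) = 3)
Y(√(4 + 6))*((4*2)*7) = 3*((4*2)*7) = 3*(8*7) = 3*56 = 168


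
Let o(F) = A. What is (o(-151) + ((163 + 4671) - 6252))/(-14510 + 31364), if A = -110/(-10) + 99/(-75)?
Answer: -5868/70225 ≈ -0.083560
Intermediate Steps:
A = 242/25 (A = -110*(-⅒) + 99*(-1/75) = 11 - 33/25 = 242/25 ≈ 9.6800)
o(F) = 242/25
(o(-151) + ((163 + 4671) - 6252))/(-14510 + 31364) = (242/25 + ((163 + 4671) - 6252))/(-14510 + 31364) = (242/25 + (4834 - 6252))/16854 = (242/25 - 1418)*(1/16854) = -35208/25*1/16854 = -5868/70225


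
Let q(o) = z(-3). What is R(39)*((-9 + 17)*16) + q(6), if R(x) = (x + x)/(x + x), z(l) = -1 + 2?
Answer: 129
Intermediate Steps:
z(l) = 1
R(x) = 1 (R(x) = (2*x)/((2*x)) = (2*x)*(1/(2*x)) = 1)
q(o) = 1
R(39)*((-9 + 17)*16) + q(6) = 1*((-9 + 17)*16) + 1 = 1*(8*16) + 1 = 1*128 + 1 = 128 + 1 = 129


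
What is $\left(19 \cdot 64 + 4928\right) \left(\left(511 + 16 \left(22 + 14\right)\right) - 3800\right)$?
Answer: $-16668672$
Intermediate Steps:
$\left(19 \cdot 64 + 4928\right) \left(\left(511 + 16 \left(22 + 14\right)\right) - 3800\right) = \left(1216 + 4928\right) \left(\left(511 + 16 \cdot 36\right) - 3800\right) = 6144 \left(\left(511 + 576\right) - 3800\right) = 6144 \left(1087 - 3800\right) = 6144 \left(-2713\right) = -16668672$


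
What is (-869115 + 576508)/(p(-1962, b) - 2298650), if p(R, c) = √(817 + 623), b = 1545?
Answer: 67260108055/528379182106 + 877821*√10/1320947955265 ≈ 0.12730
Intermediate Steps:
p(R, c) = 12*√10 (p(R, c) = √1440 = 12*√10)
(-869115 + 576508)/(p(-1962, b) - 2298650) = (-869115 + 576508)/(12*√10 - 2298650) = -292607/(-2298650 + 12*√10)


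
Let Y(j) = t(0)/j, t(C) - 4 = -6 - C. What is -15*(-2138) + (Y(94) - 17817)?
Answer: 669890/47 ≈ 14253.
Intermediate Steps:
t(C) = -2 - C (t(C) = 4 + (-6 - C) = -2 - C)
Y(j) = -2/j (Y(j) = (-2 - 1*0)/j = (-2 + 0)/j = -2/j)
-15*(-2138) + (Y(94) - 17817) = -15*(-2138) + (-2/94 - 17817) = 32070 + (-2*1/94 - 17817) = 32070 + (-1/47 - 17817) = 32070 - 837400/47 = 669890/47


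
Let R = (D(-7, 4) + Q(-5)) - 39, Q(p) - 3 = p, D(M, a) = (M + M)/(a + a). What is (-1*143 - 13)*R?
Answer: 6669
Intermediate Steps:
D(M, a) = M/a (D(M, a) = (2*M)/((2*a)) = (2*M)*(1/(2*a)) = M/a)
Q(p) = 3 + p
R = -171/4 (R = (-7/4 + (3 - 5)) - 39 = (-7*¼ - 2) - 39 = (-7/4 - 2) - 39 = -15/4 - 39 = -171/4 ≈ -42.750)
(-1*143 - 13)*R = (-1*143 - 13)*(-171/4) = (-143 - 13)*(-171/4) = -156*(-171/4) = 6669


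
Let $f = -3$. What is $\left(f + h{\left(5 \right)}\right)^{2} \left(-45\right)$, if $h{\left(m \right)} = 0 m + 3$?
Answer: $0$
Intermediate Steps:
$h{\left(m \right)} = 3$ ($h{\left(m \right)} = 0 + 3 = 3$)
$\left(f + h{\left(5 \right)}\right)^{2} \left(-45\right) = \left(-3 + 3\right)^{2} \left(-45\right) = 0^{2} \left(-45\right) = 0 \left(-45\right) = 0$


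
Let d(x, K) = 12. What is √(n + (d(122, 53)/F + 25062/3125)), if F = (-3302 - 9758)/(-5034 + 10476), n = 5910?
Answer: 3*√4377369351310/81625 ≈ 76.896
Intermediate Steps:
F = -6530/2721 (F = -13060/5442 = -13060*1/5442 = -6530/2721 ≈ -2.3999)
√(n + (d(122, 53)/F + 25062/3125)) = √(5910 + (12/(-6530/2721) + 25062/3125)) = √(5910 + (12*(-2721/6530) + 25062*(1/3125))) = √(5910 + (-16326/3265 + 25062/3125)) = √(5910 + 6161736/2040625) = √(12066255486/2040625) = 3*√4377369351310/81625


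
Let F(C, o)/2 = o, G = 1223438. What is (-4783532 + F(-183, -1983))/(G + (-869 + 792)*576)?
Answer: -2393749/589543 ≈ -4.0603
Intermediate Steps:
F(C, o) = 2*o
(-4783532 + F(-183, -1983))/(G + (-869 + 792)*576) = (-4783532 + 2*(-1983))/(1223438 + (-869 + 792)*576) = (-4783532 - 3966)/(1223438 - 77*576) = -4787498/(1223438 - 44352) = -4787498/1179086 = -4787498*1/1179086 = -2393749/589543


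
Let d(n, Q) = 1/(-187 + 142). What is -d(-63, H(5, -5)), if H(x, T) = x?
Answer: 1/45 ≈ 0.022222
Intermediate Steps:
d(n, Q) = -1/45 (d(n, Q) = 1/(-45) = -1/45)
-d(-63, H(5, -5)) = -1*(-1/45) = 1/45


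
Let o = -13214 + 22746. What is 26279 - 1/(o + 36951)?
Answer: 1221526756/46483 ≈ 26279.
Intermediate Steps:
o = 9532
26279 - 1/(o + 36951) = 26279 - 1/(9532 + 36951) = 26279 - 1/46483 = 1221526756/46483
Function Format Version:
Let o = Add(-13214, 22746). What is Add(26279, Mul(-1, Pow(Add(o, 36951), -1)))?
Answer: Rational(1221526756, 46483) ≈ 26279.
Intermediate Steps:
o = 9532
Add(26279, Mul(-1, Pow(Add(o, 36951), -1))) = Add(26279, Mul(-1, Pow(Add(9532, 36951), -1))) = Add(26279, Mul(-1, Pow(46483, -1))) = Add(26279, Mul(-1, Rational(1, 46483))) = Add(26279, Rational(-1, 46483)) = Rational(1221526756, 46483)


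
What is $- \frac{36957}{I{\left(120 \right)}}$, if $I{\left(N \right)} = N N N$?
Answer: $- \frac{12319}{576000} \approx -0.021387$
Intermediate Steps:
$I{\left(N \right)} = N^{3}$ ($I{\left(N \right)} = N^{2} N = N^{3}$)
$- \frac{36957}{I{\left(120 \right)}} = - \frac{36957}{120^{3}} = - \frac{36957}{1728000} = \left(-36957\right) \frac{1}{1728000} = - \frac{12319}{576000}$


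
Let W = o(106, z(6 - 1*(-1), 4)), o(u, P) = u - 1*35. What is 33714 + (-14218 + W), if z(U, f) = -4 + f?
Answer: 19567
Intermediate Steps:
o(u, P) = -35 + u (o(u, P) = u - 35 = -35 + u)
W = 71 (W = -35 + 106 = 71)
33714 + (-14218 + W) = 33714 + (-14218 + 71) = 33714 - 14147 = 19567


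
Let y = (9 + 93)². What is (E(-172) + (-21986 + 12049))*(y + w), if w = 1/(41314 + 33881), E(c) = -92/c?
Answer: -334264053600308/3233385 ≈ -1.0338e+8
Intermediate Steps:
y = 10404 (y = 102² = 10404)
w = 1/75195 ≈ 1.3299e-5
(E(-172) + (-21986 + 12049))*(y + w) = (-92/(-172) + (-21986 + 12049))*(10404 + 1/75195) = (-92*(-1/172) - 9937)*(782328781/75195) = (23/43 - 9937)*(782328781/75195) = -427268/43*782328781/75195 = -334264053600308/3233385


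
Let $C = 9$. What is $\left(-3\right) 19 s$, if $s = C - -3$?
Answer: $-684$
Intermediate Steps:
$s = 12$ ($s = 9 - -3 = 9 + \left(-1 + 4\right) = 9 + 3 = 12$)
$\left(-3\right) 19 s = \left(-3\right) 19 \cdot 12 = \left(-57\right) 12 = -684$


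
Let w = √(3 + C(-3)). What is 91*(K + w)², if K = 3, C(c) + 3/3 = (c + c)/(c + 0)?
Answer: 2275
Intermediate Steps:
C(c) = 1 (C(c) = -1 + (c + c)/(c + 0) = -1 + (2*c)/c = -1 + 2 = 1)
w = 2 (w = √(3 + 1) = √4 = 2)
91*(K + w)² = 91*(3 + 2)² = 91*5² = 91*25 = 2275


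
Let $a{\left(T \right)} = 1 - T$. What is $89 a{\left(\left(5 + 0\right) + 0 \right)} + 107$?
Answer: $-249$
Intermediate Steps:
$89 a{\left(\left(5 + 0\right) + 0 \right)} + 107 = 89 \left(1 - \left(\left(5 + 0\right) + 0\right)\right) + 107 = 89 \left(1 - \left(5 + 0\right)\right) + 107 = 89 \left(1 - 5\right) + 107 = 89 \left(-4\right) + 107 = -356 + 107 = -249$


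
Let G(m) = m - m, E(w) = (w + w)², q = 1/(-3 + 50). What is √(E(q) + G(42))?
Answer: 2/47 ≈ 0.042553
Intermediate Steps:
q = 1/47 ≈ 0.021277
E(w) = 4*w² (E(w) = (2*w)² = 4*w²)
G(m) = 0
√(E(q) + G(42)) = √(4*(1/47)² + 0) = √(4*(1/2209) + 0) = √(4/2209 + 0) = √(4/2209) = 2/47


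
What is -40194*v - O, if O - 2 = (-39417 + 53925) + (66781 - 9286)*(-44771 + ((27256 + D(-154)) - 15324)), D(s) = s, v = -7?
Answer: 1897199383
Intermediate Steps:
O = -1896918025 (O = 2 + ((-39417 + 53925) + (66781 - 9286)*(-44771 + ((27256 - 154) - 15324))) = 2 + (14508 + 57495*(-44771 + (27102 - 15324))) = 2 + (14508 + 57495*(-44771 + 11778)) = 2 + (14508 + 57495*(-32993)) = 2 + (14508 - 1896932535) = 2 - 1896918027 = -1896918025)
-40194*v - O = -40194*(-7) - 1*(-1896918025) = 281358 + 1896918025 = 1897199383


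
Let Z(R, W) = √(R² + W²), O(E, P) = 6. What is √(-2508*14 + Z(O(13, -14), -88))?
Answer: √(-35112 + 2*√1945) ≈ 187.15*I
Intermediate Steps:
√(-2508*14 + Z(O(13, -14), -88)) = √(-2508*14 + √(6² + (-88)²)) = √(-35112 + √(36 + 7744)) = √(-35112 + √7780) = √(-35112 + 2*√1945)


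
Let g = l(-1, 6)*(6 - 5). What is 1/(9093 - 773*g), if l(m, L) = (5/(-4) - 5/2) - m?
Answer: 4/44875 ≈ 8.9137e-5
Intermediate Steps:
l(m, L) = -15/4 - m (l(m, L) = (5*(-¼) - 5*½) - m = (-5/4 - 5/2) - m = -15/4 - m)
g = -11/4 (g = (-15/4 - 1*(-1))*(6 - 5) = (-15/4 + 1)*1 = -11/4*1 = -11/4 ≈ -2.7500)
1/(9093 - 773*g) = 1/(9093 - 773*(-11/4)) = 1/(9093 + 8503/4) = 1/(44875/4) = 4/44875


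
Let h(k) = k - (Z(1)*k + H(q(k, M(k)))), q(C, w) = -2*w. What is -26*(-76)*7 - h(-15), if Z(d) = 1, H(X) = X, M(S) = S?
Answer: 13862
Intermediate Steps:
h(k) = 2*k (h(k) = k - (1*k - 2*k) = k - (k - 2*k) = k - (-1)*k = k + k = 2*k)
-26*(-76)*7 - h(-15) = -26*(-76)*7 - 2*(-15) = 1976*7 - 1*(-30) = 13832 + 30 = 13862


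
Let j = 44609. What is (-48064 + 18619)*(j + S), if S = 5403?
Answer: -1472603340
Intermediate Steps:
(-48064 + 18619)*(j + S) = (-48064 + 18619)*(44609 + 5403) = -29445*50012 = -1472603340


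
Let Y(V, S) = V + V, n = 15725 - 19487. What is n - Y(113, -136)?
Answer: -3988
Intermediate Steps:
n = -3762
Y(V, S) = 2*V
n - Y(113, -136) = -3762 - 2*113 = -3762 - 1*226 = -3762 - 226 = -3988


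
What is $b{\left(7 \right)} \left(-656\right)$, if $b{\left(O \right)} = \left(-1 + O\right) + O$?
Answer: $-8528$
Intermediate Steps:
$b{\left(O \right)} = -1 + 2 O$
$b{\left(7 \right)} \left(-656\right) = \left(-1 + 2 \cdot 7\right) \left(-656\right) = \left(-1 + 14\right) \left(-656\right) = 13 \left(-656\right) = -8528$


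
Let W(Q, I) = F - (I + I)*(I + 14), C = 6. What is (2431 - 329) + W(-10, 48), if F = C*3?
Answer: -3832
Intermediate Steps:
F = 18 (F = 6*3 = 18)
W(Q, I) = 18 - 2*I*(14 + I) (W(Q, I) = 18 - (I + I)*(I + 14) = 18 - 2*I*(14 + I))
(2431 - 329) + W(-10, 48) = (2431 - 329) + (18 - 28*48 - 2*48**2) = 2102 + (18 - 1344 - 2*2304) = 2102 + (18 - 1344 - 4608) = 2102 - 5934 = -3832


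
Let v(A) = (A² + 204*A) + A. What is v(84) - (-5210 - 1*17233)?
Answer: 46719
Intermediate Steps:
v(A) = A² + 205*A
v(84) - (-5210 - 1*17233) = 84*(205 + 84) - (-5210 - 1*17233) = 84*289 - (-5210 - 17233) = 24276 - 1*(-22443) = 24276 + 22443 = 46719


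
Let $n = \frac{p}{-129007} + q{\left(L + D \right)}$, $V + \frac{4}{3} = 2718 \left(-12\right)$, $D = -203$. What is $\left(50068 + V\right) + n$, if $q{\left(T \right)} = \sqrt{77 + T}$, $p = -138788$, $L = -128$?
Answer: $\frac{6754190828}{387021} + i \sqrt{254} \approx 17452.0 + 15.937 i$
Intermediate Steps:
$V = - \frac{97852}{3}$ ($V = - \frac{4}{3} + 2718 \left(-12\right) = - \frac{4}{3} - 32616 = - \frac{97852}{3} \approx -32617.0$)
$n = \frac{138788}{129007} + i \sqrt{254}$ ($n = - \frac{138788}{-129007} + \sqrt{77 - 331} = \left(-138788\right) \left(- \frac{1}{129007}\right) + \sqrt{77 - 331} = \frac{138788}{129007} + \sqrt{-254} = \frac{138788}{129007} + i \sqrt{254} \approx 1.0758 + 15.937 i$)
$\left(50068 + V\right) + n = \left(50068 - \frac{97852}{3}\right) + \left(\frac{138788}{129007} + i \sqrt{254}\right) = \frac{52352}{3} + \left(\frac{138788}{129007} + i \sqrt{254}\right) = \frac{6754190828}{387021} + i \sqrt{254}$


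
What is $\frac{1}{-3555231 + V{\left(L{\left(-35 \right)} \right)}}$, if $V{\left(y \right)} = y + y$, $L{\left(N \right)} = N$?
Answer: $- \frac{1}{3555301} \approx -2.8127 \cdot 10^{-7}$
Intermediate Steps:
$V{\left(y \right)} = 2 y$
$\frac{1}{-3555231 + V{\left(L{\left(-35 \right)} \right)}} = \frac{1}{-3555231 + 2 \left(-35\right)} = \frac{1}{-3555231 - 70} = \frac{1}{-3555301} = - \frac{1}{3555301}$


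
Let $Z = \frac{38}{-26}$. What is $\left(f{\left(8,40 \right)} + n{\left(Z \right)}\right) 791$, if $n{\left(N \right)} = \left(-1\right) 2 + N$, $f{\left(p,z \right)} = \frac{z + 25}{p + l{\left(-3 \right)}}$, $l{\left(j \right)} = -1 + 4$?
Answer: $\frac{276850}{143} \approx 1936.0$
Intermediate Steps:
$l{\left(j \right)} = 3$
$Z = - \frac{19}{13}$ ($Z = 38 \left(- \frac{1}{26}\right) = - \frac{19}{13} \approx -1.4615$)
$f{\left(p,z \right)} = \frac{25 + z}{3 + p}$ ($f{\left(p,z \right)} = \frac{z + 25}{p + 3} = \frac{25 + z}{3 + p}$)
$n{\left(N \right)} = -2 + N$
$\left(f{\left(8,40 \right)} + n{\left(Z \right)}\right) 791 = \left(\frac{25 + 40}{3 + 8} - \frac{45}{13}\right) 791 = \left(\frac{1}{11} \cdot 65 - \frac{45}{13}\right) 791 = \left(\frac{65}{11} - \frac{45}{13}\right) 791 = \frac{350}{143} \cdot 791 = \frac{276850}{143}$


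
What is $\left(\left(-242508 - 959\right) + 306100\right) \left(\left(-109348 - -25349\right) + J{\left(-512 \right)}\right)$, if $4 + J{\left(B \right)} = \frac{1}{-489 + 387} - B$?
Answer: $- \frac{533387826539}{102} \approx -5.2293 \cdot 10^{9}$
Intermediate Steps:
$J{\left(B \right)} = - \frac{409}{102} - B$ ($J{\left(B \right)} = -4 - \left(B - \frac{1}{-489 + 387}\right) = -4 - \left(\frac{1}{102} + B\right) = - \frac{409}{102} - B$)
$\left(\left(-242508 - 959\right) + 306100\right) \left(\left(-109348 - -25349\right) + J{\left(-512 \right)}\right) = \left(\left(-242508 - 959\right) + 306100\right) \left(\left(-109348 - -25349\right) - - \frac{51815}{102}\right) = \left(-243467 + 306100\right) \left(\left(-109348 + 25349\right) + \left(- \frac{409}{102} + 512\right)\right) = 62633 \left(-83999 + \frac{51815}{102}\right) = 62633 \left(- \frac{8516083}{102}\right) = - \frac{533387826539}{102}$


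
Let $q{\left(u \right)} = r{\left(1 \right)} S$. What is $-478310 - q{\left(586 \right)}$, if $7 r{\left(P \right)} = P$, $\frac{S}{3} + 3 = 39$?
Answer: $- \frac{3348278}{7} \approx -4.7833 \cdot 10^{5}$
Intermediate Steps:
$S = 108$ ($S = -9 + 3 \cdot 39 = -9 + 117 = 108$)
$r{\left(P \right)} = \frac{P}{7}$
$q{\left(u \right)} = \frac{108}{7}$ ($q{\left(u \right)} = \frac{1}{7} \cdot 1 \cdot 108 = \frac{1}{7} \cdot 108 = \frac{108}{7}$)
$-478310 - q{\left(586 \right)} = -478310 - \frac{108}{7} = - \frac{3348278}{7}$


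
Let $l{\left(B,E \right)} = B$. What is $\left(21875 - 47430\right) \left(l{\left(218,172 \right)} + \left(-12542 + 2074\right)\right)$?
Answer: $261938750$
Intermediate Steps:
$\left(21875 - 47430\right) \left(l{\left(218,172 \right)} + \left(-12542 + 2074\right)\right) = \left(21875 - 47430\right) \left(218 + \left(-12542 + 2074\right)\right) = - 25555 \left(218 - 10468\right) = \left(-25555\right) \left(-10250\right) = 261938750$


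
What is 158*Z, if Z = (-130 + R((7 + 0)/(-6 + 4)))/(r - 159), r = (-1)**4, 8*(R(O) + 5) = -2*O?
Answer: 1073/8 ≈ 134.13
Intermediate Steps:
R(O) = -5 - O/4 (R(O) = -5 + (-2*O)/8 = -5 - O/4)
r = 1
Z = 1073/1264 (Z = (-130 + (-5 - (7 + 0)/(4*(-6 + 4))))/(1 - 159) = (-130 + (-5 - 7/(4*(-2))))/(-158) = (-130 + (-5 - 7*(-1)/(4*2)))*(-1/158) = (-130 + (-5 - 1/4*(-7/2)))*(-1/158) = (-130 + (-5 + 7/8))*(-1/158) = (-130 - 33/8)*(-1/158) = -1073/8*(-1/158) = 1073/1264 ≈ 0.84889)
158*Z = 158*(1073/1264) = 1073/8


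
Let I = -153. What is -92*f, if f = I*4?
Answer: 56304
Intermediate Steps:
f = -612 (f = -153*4 = -612)
-92*f = -92*(-612) = 56304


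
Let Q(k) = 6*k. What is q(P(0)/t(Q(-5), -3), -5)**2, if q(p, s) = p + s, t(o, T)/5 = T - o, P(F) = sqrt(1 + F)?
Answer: 454276/18225 ≈ 24.926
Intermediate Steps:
t(o, T) = -5*o + 5*T (t(o, T) = 5*(T - o) = -5*o + 5*T)
q(P(0)/t(Q(-5), -3), -5)**2 = (sqrt(1 + 0)/(-30*(-5) + 5*(-3)) - 5)**2 = (sqrt(1)/(-5*(-30) - 15) - 5)**2 = (1/(150 - 15) - 5)**2 = (1/135 - 5)**2 = (-674/135)**2 = 454276/18225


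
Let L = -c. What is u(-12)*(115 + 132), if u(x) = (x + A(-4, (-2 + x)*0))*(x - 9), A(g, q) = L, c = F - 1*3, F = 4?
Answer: 67431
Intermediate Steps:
c = 1 (c = 4 - 1*3 = 4 - 3 = 1)
L = -1 (L = -1*1 = -1)
A(g, q) = -1
u(x) = (-1 + x)*(-9 + x) (u(x) = (x - 1)*(x - 9) = (-1 + x)*(-9 + x))
u(-12)*(115 + 132) = (9 + (-12)² - 10*(-12))*(115 + 132) = (9 + 144 + 120)*247 = 273*247 = 67431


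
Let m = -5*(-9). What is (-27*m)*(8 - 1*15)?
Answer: 8505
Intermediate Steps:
m = 45
(-27*m)*(8 - 1*15) = (-27*45)*(8 - 1*15) = -1215*(8 - 15) = -1215*(-7) = 8505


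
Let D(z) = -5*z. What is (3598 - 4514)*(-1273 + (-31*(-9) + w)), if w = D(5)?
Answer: 933404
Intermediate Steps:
w = -25 (w = -5*5 = -25)
(3598 - 4514)*(-1273 + (-31*(-9) + w)) = (3598 - 4514)*(-1273 + (-31*(-9) - 25)) = -916*(-1273 + (279 - 25)) = -916*(-1273 + 254) = -916*(-1019) = 933404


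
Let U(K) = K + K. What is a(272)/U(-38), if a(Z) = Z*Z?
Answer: -18496/19 ≈ -973.47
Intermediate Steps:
U(K) = 2*K
a(Z) = Z**2
a(272)/U(-38) = 272**2/((2*(-38))) = 73984/(-76) = 73984*(-1/76) = -18496/19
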